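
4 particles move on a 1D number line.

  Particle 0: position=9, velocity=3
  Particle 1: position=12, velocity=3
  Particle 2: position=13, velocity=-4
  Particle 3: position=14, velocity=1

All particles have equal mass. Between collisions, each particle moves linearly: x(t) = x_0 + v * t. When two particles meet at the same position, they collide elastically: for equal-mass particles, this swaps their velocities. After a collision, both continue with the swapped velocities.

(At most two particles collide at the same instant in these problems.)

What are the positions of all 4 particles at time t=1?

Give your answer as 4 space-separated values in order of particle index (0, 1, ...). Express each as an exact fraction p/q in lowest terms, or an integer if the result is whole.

Collision at t=1/7: particles 1 and 2 swap velocities; positions: p0=66/7 p1=87/7 p2=87/7 p3=99/7; velocities now: v0=3 v1=-4 v2=3 v3=1
Collision at t=4/7: particles 0 and 1 swap velocities; positions: p0=75/7 p1=75/7 p2=96/7 p3=102/7; velocities now: v0=-4 v1=3 v2=3 v3=1
Collision at t=1: particles 2 and 3 swap velocities; positions: p0=9 p1=12 p2=15 p3=15; velocities now: v0=-4 v1=3 v2=1 v3=3
Advance to t=1 (no further collisions before then); velocities: v0=-4 v1=3 v2=1 v3=3; positions = 9 12 15 15

Answer: 9 12 15 15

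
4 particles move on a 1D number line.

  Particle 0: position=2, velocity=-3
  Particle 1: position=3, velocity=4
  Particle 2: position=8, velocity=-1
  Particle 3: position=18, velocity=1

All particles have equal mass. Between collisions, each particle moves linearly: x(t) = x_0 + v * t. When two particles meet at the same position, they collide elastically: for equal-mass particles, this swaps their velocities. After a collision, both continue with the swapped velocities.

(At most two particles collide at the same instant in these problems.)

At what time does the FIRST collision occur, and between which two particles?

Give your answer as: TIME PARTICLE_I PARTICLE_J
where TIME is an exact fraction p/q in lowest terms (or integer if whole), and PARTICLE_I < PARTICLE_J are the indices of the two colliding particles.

Pair (0,1): pos 2,3 vel -3,4 -> not approaching (rel speed -7 <= 0)
Pair (1,2): pos 3,8 vel 4,-1 -> gap=5, closing at 5/unit, collide at t=1
Pair (2,3): pos 8,18 vel -1,1 -> not approaching (rel speed -2 <= 0)
Earliest collision: t=1 between 1 and 2

Answer: 1 1 2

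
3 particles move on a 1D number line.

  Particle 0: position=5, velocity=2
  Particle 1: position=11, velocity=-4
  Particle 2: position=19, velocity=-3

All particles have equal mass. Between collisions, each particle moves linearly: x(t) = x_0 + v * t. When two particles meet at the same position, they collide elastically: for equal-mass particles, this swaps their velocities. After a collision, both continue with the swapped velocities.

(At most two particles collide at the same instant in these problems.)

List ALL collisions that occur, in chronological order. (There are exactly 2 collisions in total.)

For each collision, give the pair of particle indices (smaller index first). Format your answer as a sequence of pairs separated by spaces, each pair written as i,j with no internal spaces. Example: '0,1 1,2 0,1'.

Collision at t=1: particles 0 and 1 swap velocities; positions: p0=7 p1=7 p2=16; velocities now: v0=-4 v1=2 v2=-3
Collision at t=14/5: particles 1 and 2 swap velocities; positions: p0=-1/5 p1=53/5 p2=53/5; velocities now: v0=-4 v1=-3 v2=2

Answer: 0,1 1,2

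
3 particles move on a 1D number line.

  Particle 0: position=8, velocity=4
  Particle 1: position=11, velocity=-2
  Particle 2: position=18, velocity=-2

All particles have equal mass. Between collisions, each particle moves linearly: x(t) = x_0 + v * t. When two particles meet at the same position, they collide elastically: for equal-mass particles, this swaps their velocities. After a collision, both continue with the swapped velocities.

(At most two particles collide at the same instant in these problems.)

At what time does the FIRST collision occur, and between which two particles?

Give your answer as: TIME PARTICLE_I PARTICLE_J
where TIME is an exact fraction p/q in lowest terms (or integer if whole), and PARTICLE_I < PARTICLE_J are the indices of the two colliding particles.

Pair (0,1): pos 8,11 vel 4,-2 -> gap=3, closing at 6/unit, collide at t=1/2
Pair (1,2): pos 11,18 vel -2,-2 -> not approaching (rel speed 0 <= 0)
Earliest collision: t=1/2 between 0 and 1

Answer: 1/2 0 1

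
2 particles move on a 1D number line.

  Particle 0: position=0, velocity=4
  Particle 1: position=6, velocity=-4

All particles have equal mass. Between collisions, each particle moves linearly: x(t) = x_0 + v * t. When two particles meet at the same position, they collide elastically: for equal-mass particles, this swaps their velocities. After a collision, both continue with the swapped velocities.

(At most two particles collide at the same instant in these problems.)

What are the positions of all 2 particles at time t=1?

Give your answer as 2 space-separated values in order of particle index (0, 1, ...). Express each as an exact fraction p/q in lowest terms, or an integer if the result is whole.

Collision at t=3/4: particles 0 and 1 swap velocities; positions: p0=3 p1=3; velocities now: v0=-4 v1=4
Advance to t=1 (no further collisions before then); velocities: v0=-4 v1=4; positions = 2 4

Answer: 2 4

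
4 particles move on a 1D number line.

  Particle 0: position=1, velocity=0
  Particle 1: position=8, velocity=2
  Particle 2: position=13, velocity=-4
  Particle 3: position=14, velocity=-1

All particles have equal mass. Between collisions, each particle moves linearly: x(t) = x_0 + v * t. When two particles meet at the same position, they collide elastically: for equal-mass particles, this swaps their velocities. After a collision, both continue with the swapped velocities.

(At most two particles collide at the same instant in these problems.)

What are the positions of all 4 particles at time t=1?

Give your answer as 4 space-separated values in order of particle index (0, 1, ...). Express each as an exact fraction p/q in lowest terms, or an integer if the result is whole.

Answer: 1 9 10 13

Derivation:
Collision at t=5/6: particles 1 and 2 swap velocities; positions: p0=1 p1=29/3 p2=29/3 p3=79/6; velocities now: v0=0 v1=-4 v2=2 v3=-1
Advance to t=1 (no further collisions before then); velocities: v0=0 v1=-4 v2=2 v3=-1; positions = 1 9 10 13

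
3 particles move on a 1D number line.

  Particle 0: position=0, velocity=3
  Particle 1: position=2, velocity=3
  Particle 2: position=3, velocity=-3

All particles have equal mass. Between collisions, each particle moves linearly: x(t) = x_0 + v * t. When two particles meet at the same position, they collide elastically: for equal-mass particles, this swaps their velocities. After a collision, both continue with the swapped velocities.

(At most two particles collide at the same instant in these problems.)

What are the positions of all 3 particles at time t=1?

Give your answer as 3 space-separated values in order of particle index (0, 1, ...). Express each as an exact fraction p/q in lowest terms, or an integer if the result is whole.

Answer: 0 3 5

Derivation:
Collision at t=1/6: particles 1 and 2 swap velocities; positions: p0=1/2 p1=5/2 p2=5/2; velocities now: v0=3 v1=-3 v2=3
Collision at t=1/2: particles 0 and 1 swap velocities; positions: p0=3/2 p1=3/2 p2=7/2; velocities now: v0=-3 v1=3 v2=3
Advance to t=1 (no further collisions before then); velocities: v0=-3 v1=3 v2=3; positions = 0 3 5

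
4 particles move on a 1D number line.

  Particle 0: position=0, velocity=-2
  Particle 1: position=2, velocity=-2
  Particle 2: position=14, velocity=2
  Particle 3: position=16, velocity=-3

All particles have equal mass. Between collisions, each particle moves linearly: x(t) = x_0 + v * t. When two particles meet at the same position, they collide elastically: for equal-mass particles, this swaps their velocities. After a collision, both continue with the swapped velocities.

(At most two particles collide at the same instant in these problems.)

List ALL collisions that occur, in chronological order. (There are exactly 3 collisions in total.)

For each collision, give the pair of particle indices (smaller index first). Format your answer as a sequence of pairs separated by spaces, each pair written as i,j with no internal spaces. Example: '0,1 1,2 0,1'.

Collision at t=2/5: particles 2 and 3 swap velocities; positions: p0=-4/5 p1=6/5 p2=74/5 p3=74/5; velocities now: v0=-2 v1=-2 v2=-3 v3=2
Collision at t=14: particles 1 and 2 swap velocities; positions: p0=-28 p1=-26 p2=-26 p3=42; velocities now: v0=-2 v1=-3 v2=-2 v3=2
Collision at t=16: particles 0 and 1 swap velocities; positions: p0=-32 p1=-32 p2=-30 p3=46; velocities now: v0=-3 v1=-2 v2=-2 v3=2

Answer: 2,3 1,2 0,1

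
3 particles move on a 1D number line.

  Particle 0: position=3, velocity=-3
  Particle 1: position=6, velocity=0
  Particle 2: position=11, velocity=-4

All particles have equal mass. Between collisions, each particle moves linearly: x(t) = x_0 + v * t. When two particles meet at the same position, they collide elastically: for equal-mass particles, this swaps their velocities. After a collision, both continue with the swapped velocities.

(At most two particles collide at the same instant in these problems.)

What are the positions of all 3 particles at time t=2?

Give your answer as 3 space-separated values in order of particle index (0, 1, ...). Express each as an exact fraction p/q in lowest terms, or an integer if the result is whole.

Collision at t=5/4: particles 1 and 2 swap velocities; positions: p0=-3/4 p1=6 p2=6; velocities now: v0=-3 v1=-4 v2=0
Advance to t=2 (no further collisions before then); velocities: v0=-3 v1=-4 v2=0; positions = -3 3 6

Answer: -3 3 6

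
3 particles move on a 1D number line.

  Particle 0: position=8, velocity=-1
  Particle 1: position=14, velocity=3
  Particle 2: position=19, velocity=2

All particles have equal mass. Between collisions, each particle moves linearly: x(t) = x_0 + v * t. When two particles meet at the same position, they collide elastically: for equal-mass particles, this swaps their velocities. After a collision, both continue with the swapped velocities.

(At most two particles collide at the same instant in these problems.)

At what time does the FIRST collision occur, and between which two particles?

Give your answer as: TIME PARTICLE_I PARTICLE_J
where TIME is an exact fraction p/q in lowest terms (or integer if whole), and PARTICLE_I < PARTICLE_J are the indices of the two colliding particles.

Answer: 5 1 2

Derivation:
Pair (0,1): pos 8,14 vel -1,3 -> not approaching (rel speed -4 <= 0)
Pair (1,2): pos 14,19 vel 3,2 -> gap=5, closing at 1/unit, collide at t=5
Earliest collision: t=5 between 1 and 2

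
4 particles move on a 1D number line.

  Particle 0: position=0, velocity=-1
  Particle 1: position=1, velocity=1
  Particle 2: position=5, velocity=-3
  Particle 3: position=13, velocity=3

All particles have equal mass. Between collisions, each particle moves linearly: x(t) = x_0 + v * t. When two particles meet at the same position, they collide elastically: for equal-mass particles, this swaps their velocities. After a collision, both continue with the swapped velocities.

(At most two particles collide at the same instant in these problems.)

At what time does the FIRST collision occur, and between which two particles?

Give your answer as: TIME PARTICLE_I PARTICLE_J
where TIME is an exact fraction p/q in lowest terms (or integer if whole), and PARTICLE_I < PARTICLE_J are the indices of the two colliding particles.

Answer: 1 1 2

Derivation:
Pair (0,1): pos 0,1 vel -1,1 -> not approaching (rel speed -2 <= 0)
Pair (1,2): pos 1,5 vel 1,-3 -> gap=4, closing at 4/unit, collide at t=1
Pair (2,3): pos 5,13 vel -3,3 -> not approaching (rel speed -6 <= 0)
Earliest collision: t=1 between 1 and 2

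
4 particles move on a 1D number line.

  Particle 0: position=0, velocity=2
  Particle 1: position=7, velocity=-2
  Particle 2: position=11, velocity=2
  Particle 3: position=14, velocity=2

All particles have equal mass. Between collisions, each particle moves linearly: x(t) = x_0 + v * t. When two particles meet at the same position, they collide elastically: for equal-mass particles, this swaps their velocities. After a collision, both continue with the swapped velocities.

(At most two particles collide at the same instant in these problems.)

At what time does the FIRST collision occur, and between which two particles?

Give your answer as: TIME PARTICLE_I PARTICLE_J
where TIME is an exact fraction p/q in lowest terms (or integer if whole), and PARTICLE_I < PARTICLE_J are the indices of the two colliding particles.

Pair (0,1): pos 0,7 vel 2,-2 -> gap=7, closing at 4/unit, collide at t=7/4
Pair (1,2): pos 7,11 vel -2,2 -> not approaching (rel speed -4 <= 0)
Pair (2,3): pos 11,14 vel 2,2 -> not approaching (rel speed 0 <= 0)
Earliest collision: t=7/4 between 0 and 1

Answer: 7/4 0 1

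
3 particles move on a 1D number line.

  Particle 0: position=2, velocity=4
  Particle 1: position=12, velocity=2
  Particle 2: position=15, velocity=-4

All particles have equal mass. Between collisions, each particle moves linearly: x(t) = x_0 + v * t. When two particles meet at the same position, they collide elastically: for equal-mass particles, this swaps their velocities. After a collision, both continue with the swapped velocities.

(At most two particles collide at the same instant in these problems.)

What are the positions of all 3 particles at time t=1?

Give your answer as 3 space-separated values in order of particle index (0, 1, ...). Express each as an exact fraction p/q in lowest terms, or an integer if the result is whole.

Collision at t=1/2: particles 1 and 2 swap velocities; positions: p0=4 p1=13 p2=13; velocities now: v0=4 v1=-4 v2=2
Advance to t=1 (no further collisions before then); velocities: v0=4 v1=-4 v2=2; positions = 6 11 14

Answer: 6 11 14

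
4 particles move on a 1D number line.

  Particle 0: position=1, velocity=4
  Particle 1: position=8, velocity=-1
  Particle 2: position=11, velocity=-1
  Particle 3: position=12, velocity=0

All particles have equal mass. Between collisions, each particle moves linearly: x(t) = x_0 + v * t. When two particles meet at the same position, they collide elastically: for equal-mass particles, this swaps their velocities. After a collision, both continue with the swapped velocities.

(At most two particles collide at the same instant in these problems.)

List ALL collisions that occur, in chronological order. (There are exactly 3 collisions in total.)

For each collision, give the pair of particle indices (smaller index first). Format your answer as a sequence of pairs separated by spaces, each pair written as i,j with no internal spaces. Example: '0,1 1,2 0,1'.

Collision at t=7/5: particles 0 and 1 swap velocities; positions: p0=33/5 p1=33/5 p2=48/5 p3=12; velocities now: v0=-1 v1=4 v2=-1 v3=0
Collision at t=2: particles 1 and 2 swap velocities; positions: p0=6 p1=9 p2=9 p3=12; velocities now: v0=-1 v1=-1 v2=4 v3=0
Collision at t=11/4: particles 2 and 3 swap velocities; positions: p0=21/4 p1=33/4 p2=12 p3=12; velocities now: v0=-1 v1=-1 v2=0 v3=4

Answer: 0,1 1,2 2,3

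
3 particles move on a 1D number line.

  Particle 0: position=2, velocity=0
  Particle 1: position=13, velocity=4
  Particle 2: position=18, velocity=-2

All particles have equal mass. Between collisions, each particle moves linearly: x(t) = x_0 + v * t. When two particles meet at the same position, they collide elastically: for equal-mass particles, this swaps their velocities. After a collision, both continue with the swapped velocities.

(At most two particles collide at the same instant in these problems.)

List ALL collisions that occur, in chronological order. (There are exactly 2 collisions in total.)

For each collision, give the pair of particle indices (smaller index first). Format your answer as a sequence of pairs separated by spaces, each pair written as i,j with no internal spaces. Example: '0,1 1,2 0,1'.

Answer: 1,2 0,1

Derivation:
Collision at t=5/6: particles 1 and 2 swap velocities; positions: p0=2 p1=49/3 p2=49/3; velocities now: v0=0 v1=-2 v2=4
Collision at t=8: particles 0 and 1 swap velocities; positions: p0=2 p1=2 p2=45; velocities now: v0=-2 v1=0 v2=4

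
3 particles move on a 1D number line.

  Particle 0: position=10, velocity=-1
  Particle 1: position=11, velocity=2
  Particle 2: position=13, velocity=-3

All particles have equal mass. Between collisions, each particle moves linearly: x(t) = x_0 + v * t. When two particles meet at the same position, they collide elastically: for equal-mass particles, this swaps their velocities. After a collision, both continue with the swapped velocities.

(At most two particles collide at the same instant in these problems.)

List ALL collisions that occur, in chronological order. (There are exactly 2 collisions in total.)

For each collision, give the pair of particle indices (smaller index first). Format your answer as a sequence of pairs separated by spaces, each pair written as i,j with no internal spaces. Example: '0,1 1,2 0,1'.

Answer: 1,2 0,1

Derivation:
Collision at t=2/5: particles 1 and 2 swap velocities; positions: p0=48/5 p1=59/5 p2=59/5; velocities now: v0=-1 v1=-3 v2=2
Collision at t=3/2: particles 0 and 1 swap velocities; positions: p0=17/2 p1=17/2 p2=14; velocities now: v0=-3 v1=-1 v2=2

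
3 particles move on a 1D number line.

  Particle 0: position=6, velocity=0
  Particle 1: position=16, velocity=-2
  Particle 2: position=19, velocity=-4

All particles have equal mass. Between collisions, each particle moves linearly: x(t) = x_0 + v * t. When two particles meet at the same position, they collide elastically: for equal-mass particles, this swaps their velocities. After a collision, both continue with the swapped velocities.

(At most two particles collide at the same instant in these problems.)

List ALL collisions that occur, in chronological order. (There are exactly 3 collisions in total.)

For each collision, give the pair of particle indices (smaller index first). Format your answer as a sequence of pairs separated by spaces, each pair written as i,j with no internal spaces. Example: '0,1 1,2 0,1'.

Answer: 1,2 0,1 1,2

Derivation:
Collision at t=3/2: particles 1 and 2 swap velocities; positions: p0=6 p1=13 p2=13; velocities now: v0=0 v1=-4 v2=-2
Collision at t=13/4: particles 0 and 1 swap velocities; positions: p0=6 p1=6 p2=19/2; velocities now: v0=-4 v1=0 v2=-2
Collision at t=5: particles 1 and 2 swap velocities; positions: p0=-1 p1=6 p2=6; velocities now: v0=-4 v1=-2 v2=0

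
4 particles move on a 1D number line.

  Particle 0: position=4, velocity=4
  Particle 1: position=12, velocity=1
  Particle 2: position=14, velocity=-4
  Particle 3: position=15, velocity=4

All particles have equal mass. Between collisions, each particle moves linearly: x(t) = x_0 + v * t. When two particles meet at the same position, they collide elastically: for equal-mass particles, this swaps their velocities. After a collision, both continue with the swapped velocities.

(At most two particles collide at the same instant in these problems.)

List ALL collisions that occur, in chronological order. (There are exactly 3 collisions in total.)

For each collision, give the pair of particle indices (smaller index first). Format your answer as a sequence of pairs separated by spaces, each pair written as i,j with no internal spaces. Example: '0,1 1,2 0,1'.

Collision at t=2/5: particles 1 and 2 swap velocities; positions: p0=28/5 p1=62/5 p2=62/5 p3=83/5; velocities now: v0=4 v1=-4 v2=1 v3=4
Collision at t=5/4: particles 0 and 1 swap velocities; positions: p0=9 p1=9 p2=53/4 p3=20; velocities now: v0=-4 v1=4 v2=1 v3=4
Collision at t=8/3: particles 1 and 2 swap velocities; positions: p0=10/3 p1=44/3 p2=44/3 p3=77/3; velocities now: v0=-4 v1=1 v2=4 v3=4

Answer: 1,2 0,1 1,2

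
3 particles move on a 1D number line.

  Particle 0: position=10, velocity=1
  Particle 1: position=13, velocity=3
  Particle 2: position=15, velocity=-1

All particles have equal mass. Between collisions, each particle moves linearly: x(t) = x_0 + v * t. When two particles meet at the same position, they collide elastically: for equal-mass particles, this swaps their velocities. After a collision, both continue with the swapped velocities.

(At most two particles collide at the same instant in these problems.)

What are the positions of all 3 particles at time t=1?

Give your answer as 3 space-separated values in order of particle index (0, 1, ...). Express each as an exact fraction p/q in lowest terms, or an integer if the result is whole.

Answer: 11 14 16

Derivation:
Collision at t=1/2: particles 1 and 2 swap velocities; positions: p0=21/2 p1=29/2 p2=29/2; velocities now: v0=1 v1=-1 v2=3
Advance to t=1 (no further collisions before then); velocities: v0=1 v1=-1 v2=3; positions = 11 14 16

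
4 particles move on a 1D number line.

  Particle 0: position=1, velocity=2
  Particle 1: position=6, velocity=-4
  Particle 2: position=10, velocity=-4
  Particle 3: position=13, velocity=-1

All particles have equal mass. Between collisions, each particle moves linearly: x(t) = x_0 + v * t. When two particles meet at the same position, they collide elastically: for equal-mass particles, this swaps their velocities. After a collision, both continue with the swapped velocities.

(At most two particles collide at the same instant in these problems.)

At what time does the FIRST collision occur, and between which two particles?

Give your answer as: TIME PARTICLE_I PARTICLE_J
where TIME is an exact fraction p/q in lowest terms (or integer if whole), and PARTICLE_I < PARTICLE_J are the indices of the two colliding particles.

Answer: 5/6 0 1

Derivation:
Pair (0,1): pos 1,6 vel 2,-4 -> gap=5, closing at 6/unit, collide at t=5/6
Pair (1,2): pos 6,10 vel -4,-4 -> not approaching (rel speed 0 <= 0)
Pair (2,3): pos 10,13 vel -4,-1 -> not approaching (rel speed -3 <= 0)
Earliest collision: t=5/6 between 0 and 1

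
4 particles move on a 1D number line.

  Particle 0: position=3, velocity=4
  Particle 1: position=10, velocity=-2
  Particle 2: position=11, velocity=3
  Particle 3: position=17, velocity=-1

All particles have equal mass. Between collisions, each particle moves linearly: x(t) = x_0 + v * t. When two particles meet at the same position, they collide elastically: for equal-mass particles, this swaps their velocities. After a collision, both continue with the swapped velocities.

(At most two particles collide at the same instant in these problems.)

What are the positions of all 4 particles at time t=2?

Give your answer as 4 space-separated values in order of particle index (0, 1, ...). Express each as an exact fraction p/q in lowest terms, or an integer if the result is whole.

Answer: 6 11 15 17

Derivation:
Collision at t=7/6: particles 0 and 1 swap velocities; positions: p0=23/3 p1=23/3 p2=29/2 p3=95/6; velocities now: v0=-2 v1=4 v2=3 v3=-1
Collision at t=3/2: particles 2 and 3 swap velocities; positions: p0=7 p1=9 p2=31/2 p3=31/2; velocities now: v0=-2 v1=4 v2=-1 v3=3
Advance to t=2 (no further collisions before then); velocities: v0=-2 v1=4 v2=-1 v3=3; positions = 6 11 15 17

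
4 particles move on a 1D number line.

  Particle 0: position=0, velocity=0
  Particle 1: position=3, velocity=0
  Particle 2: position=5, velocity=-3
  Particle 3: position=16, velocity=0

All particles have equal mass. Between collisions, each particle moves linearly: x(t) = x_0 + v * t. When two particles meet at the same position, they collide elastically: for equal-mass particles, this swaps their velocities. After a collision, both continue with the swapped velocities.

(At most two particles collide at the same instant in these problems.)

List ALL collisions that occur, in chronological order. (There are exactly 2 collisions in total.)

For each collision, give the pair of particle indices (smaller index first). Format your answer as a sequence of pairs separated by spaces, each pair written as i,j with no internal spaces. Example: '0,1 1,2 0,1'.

Answer: 1,2 0,1

Derivation:
Collision at t=2/3: particles 1 and 2 swap velocities; positions: p0=0 p1=3 p2=3 p3=16; velocities now: v0=0 v1=-3 v2=0 v3=0
Collision at t=5/3: particles 0 and 1 swap velocities; positions: p0=0 p1=0 p2=3 p3=16; velocities now: v0=-3 v1=0 v2=0 v3=0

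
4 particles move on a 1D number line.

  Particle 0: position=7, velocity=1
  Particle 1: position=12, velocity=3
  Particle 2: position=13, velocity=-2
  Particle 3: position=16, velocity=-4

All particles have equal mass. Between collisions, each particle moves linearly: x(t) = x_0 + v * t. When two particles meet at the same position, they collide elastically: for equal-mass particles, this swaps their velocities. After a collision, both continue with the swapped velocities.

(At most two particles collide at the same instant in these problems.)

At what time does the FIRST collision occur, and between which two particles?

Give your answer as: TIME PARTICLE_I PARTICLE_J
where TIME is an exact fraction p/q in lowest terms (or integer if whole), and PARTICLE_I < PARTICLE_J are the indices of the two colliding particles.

Answer: 1/5 1 2

Derivation:
Pair (0,1): pos 7,12 vel 1,3 -> not approaching (rel speed -2 <= 0)
Pair (1,2): pos 12,13 vel 3,-2 -> gap=1, closing at 5/unit, collide at t=1/5
Pair (2,3): pos 13,16 vel -2,-4 -> gap=3, closing at 2/unit, collide at t=3/2
Earliest collision: t=1/5 between 1 and 2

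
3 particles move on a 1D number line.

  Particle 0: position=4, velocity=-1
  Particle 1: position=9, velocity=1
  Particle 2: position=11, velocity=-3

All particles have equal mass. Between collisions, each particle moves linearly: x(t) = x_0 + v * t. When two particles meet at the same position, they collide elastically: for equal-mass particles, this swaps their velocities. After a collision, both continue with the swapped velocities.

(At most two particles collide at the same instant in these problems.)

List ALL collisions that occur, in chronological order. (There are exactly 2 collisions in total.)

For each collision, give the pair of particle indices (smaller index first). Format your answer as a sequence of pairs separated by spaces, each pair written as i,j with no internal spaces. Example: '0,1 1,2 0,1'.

Collision at t=1/2: particles 1 and 2 swap velocities; positions: p0=7/2 p1=19/2 p2=19/2; velocities now: v0=-1 v1=-3 v2=1
Collision at t=7/2: particles 0 and 1 swap velocities; positions: p0=1/2 p1=1/2 p2=25/2; velocities now: v0=-3 v1=-1 v2=1

Answer: 1,2 0,1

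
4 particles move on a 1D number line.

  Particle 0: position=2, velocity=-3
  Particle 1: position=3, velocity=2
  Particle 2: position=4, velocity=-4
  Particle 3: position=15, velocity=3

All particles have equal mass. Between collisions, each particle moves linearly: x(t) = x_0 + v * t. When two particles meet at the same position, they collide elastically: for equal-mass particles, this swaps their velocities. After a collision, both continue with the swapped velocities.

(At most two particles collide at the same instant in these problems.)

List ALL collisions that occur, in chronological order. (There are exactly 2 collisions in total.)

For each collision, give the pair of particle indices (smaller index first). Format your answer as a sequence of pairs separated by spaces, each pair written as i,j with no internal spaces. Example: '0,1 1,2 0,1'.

Collision at t=1/6: particles 1 and 2 swap velocities; positions: p0=3/2 p1=10/3 p2=10/3 p3=31/2; velocities now: v0=-3 v1=-4 v2=2 v3=3
Collision at t=2: particles 0 and 1 swap velocities; positions: p0=-4 p1=-4 p2=7 p3=21; velocities now: v0=-4 v1=-3 v2=2 v3=3

Answer: 1,2 0,1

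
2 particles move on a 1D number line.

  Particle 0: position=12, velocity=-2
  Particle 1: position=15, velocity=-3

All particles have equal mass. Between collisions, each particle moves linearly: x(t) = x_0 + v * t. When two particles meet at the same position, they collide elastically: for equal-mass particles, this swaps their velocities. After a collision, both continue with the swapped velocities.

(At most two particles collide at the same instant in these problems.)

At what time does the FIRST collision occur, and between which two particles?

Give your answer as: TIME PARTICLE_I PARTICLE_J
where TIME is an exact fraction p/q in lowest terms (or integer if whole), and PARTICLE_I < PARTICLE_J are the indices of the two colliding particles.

Pair (0,1): pos 12,15 vel -2,-3 -> gap=3, closing at 1/unit, collide at t=3
Earliest collision: t=3 between 0 and 1

Answer: 3 0 1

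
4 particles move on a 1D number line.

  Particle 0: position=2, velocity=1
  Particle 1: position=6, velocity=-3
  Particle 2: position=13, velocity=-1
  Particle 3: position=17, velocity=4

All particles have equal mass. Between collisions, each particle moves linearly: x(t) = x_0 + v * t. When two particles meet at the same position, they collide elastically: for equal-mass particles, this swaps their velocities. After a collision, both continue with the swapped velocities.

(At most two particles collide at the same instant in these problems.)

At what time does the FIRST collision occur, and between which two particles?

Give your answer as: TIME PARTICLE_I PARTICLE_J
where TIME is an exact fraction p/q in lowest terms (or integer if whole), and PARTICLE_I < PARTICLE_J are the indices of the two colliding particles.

Pair (0,1): pos 2,6 vel 1,-3 -> gap=4, closing at 4/unit, collide at t=1
Pair (1,2): pos 6,13 vel -3,-1 -> not approaching (rel speed -2 <= 0)
Pair (2,3): pos 13,17 vel -1,4 -> not approaching (rel speed -5 <= 0)
Earliest collision: t=1 between 0 and 1

Answer: 1 0 1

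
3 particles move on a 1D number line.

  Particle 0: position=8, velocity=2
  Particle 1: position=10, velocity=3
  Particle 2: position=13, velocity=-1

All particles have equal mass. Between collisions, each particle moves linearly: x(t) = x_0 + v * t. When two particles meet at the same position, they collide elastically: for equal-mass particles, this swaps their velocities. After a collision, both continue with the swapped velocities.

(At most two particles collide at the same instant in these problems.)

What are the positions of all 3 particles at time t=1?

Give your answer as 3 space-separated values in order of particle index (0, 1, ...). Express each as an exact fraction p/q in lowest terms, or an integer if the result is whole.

Answer: 10 12 13

Derivation:
Collision at t=3/4: particles 1 and 2 swap velocities; positions: p0=19/2 p1=49/4 p2=49/4; velocities now: v0=2 v1=-1 v2=3
Advance to t=1 (no further collisions before then); velocities: v0=2 v1=-1 v2=3; positions = 10 12 13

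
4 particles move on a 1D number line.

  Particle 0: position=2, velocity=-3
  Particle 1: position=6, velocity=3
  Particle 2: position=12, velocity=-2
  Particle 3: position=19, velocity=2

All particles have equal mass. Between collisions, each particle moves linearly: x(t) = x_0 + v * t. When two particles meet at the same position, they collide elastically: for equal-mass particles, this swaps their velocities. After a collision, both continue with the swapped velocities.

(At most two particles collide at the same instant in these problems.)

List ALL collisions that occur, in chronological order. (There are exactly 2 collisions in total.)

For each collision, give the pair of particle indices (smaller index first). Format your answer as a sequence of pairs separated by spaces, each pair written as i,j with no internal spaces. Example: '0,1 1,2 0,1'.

Collision at t=6/5: particles 1 and 2 swap velocities; positions: p0=-8/5 p1=48/5 p2=48/5 p3=107/5; velocities now: v0=-3 v1=-2 v2=3 v3=2
Collision at t=13: particles 2 and 3 swap velocities; positions: p0=-37 p1=-14 p2=45 p3=45; velocities now: v0=-3 v1=-2 v2=2 v3=3

Answer: 1,2 2,3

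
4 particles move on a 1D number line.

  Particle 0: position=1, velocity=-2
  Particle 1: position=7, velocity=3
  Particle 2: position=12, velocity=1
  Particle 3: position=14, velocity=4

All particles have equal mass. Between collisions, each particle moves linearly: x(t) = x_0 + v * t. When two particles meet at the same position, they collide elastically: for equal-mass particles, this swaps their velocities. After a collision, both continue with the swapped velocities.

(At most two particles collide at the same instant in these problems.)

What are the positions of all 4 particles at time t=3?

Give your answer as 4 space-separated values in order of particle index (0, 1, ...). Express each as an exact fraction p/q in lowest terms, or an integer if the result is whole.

Answer: -5 15 16 26

Derivation:
Collision at t=5/2: particles 1 and 2 swap velocities; positions: p0=-4 p1=29/2 p2=29/2 p3=24; velocities now: v0=-2 v1=1 v2=3 v3=4
Advance to t=3 (no further collisions before then); velocities: v0=-2 v1=1 v2=3 v3=4; positions = -5 15 16 26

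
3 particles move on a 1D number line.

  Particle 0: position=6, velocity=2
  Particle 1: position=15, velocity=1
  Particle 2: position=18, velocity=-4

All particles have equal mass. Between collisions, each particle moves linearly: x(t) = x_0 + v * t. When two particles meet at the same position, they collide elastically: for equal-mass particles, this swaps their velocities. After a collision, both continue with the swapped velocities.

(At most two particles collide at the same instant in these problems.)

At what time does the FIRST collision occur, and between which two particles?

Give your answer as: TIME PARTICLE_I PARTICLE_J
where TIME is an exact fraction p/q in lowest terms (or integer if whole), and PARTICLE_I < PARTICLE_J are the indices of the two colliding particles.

Answer: 3/5 1 2

Derivation:
Pair (0,1): pos 6,15 vel 2,1 -> gap=9, closing at 1/unit, collide at t=9
Pair (1,2): pos 15,18 vel 1,-4 -> gap=3, closing at 5/unit, collide at t=3/5
Earliest collision: t=3/5 between 1 and 2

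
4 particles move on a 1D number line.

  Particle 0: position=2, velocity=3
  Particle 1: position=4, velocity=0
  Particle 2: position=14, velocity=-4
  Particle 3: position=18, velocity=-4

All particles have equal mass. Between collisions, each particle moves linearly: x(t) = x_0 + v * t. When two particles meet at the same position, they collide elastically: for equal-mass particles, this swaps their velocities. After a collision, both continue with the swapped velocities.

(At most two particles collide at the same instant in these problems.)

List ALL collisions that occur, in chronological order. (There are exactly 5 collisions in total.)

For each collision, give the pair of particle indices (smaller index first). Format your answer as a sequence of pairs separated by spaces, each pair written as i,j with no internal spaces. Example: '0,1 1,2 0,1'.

Collision at t=2/3: particles 0 and 1 swap velocities; positions: p0=4 p1=4 p2=34/3 p3=46/3; velocities now: v0=0 v1=3 v2=-4 v3=-4
Collision at t=12/7: particles 1 and 2 swap velocities; positions: p0=4 p1=50/7 p2=50/7 p3=78/7; velocities now: v0=0 v1=-4 v2=3 v3=-4
Collision at t=16/7: particles 2 and 3 swap velocities; positions: p0=4 p1=34/7 p2=62/7 p3=62/7; velocities now: v0=0 v1=-4 v2=-4 v3=3
Collision at t=5/2: particles 0 and 1 swap velocities; positions: p0=4 p1=4 p2=8 p3=19/2; velocities now: v0=-4 v1=0 v2=-4 v3=3
Collision at t=7/2: particles 1 and 2 swap velocities; positions: p0=0 p1=4 p2=4 p3=25/2; velocities now: v0=-4 v1=-4 v2=0 v3=3

Answer: 0,1 1,2 2,3 0,1 1,2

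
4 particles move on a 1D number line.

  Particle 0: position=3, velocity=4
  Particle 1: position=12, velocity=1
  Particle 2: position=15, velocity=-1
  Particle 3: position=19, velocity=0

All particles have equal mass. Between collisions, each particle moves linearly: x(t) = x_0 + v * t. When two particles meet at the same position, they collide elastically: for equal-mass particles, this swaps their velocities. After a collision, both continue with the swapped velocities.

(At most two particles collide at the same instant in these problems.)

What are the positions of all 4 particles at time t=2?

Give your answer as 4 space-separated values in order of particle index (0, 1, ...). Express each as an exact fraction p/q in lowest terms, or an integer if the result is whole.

Answer: 11 13 14 19

Derivation:
Collision at t=3/2: particles 1 and 2 swap velocities; positions: p0=9 p1=27/2 p2=27/2 p3=19; velocities now: v0=4 v1=-1 v2=1 v3=0
Advance to t=2 (no further collisions before then); velocities: v0=4 v1=-1 v2=1 v3=0; positions = 11 13 14 19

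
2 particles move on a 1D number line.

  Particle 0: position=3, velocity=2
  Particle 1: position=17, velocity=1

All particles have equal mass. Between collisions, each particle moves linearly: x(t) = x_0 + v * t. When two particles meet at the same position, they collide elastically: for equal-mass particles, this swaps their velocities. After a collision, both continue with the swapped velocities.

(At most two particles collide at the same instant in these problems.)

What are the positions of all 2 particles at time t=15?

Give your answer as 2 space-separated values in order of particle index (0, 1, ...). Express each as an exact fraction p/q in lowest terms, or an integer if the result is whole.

Collision at t=14: particles 0 and 1 swap velocities; positions: p0=31 p1=31; velocities now: v0=1 v1=2
Advance to t=15 (no further collisions before then); velocities: v0=1 v1=2; positions = 32 33

Answer: 32 33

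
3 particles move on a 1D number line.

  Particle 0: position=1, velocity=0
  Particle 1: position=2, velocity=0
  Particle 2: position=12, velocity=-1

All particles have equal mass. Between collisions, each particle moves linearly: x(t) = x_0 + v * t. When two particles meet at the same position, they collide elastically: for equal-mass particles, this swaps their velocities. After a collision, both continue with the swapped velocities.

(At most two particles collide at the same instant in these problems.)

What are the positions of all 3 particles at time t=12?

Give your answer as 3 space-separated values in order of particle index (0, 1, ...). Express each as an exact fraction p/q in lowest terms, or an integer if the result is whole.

Answer: 0 1 2

Derivation:
Collision at t=10: particles 1 and 2 swap velocities; positions: p0=1 p1=2 p2=2; velocities now: v0=0 v1=-1 v2=0
Collision at t=11: particles 0 and 1 swap velocities; positions: p0=1 p1=1 p2=2; velocities now: v0=-1 v1=0 v2=0
Advance to t=12 (no further collisions before then); velocities: v0=-1 v1=0 v2=0; positions = 0 1 2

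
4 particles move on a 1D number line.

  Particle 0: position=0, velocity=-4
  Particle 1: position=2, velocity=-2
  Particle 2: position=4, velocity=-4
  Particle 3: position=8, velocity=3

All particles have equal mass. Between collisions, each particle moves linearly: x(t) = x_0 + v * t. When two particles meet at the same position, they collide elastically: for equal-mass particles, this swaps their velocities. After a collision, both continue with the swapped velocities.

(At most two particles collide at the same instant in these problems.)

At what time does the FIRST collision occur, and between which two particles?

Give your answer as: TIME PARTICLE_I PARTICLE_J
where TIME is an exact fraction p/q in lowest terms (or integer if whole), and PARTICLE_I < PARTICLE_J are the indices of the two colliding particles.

Answer: 1 1 2

Derivation:
Pair (0,1): pos 0,2 vel -4,-2 -> not approaching (rel speed -2 <= 0)
Pair (1,2): pos 2,4 vel -2,-4 -> gap=2, closing at 2/unit, collide at t=1
Pair (2,3): pos 4,8 vel -4,3 -> not approaching (rel speed -7 <= 0)
Earliest collision: t=1 between 1 and 2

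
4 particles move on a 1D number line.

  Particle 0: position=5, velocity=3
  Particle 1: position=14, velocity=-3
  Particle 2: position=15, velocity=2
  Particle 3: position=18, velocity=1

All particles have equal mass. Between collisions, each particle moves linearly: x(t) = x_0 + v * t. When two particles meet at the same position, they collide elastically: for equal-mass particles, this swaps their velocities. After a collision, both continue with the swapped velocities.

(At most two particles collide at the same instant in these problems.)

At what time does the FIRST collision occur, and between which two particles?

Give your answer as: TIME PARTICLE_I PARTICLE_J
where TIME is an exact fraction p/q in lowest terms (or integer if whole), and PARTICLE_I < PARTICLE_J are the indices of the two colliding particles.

Pair (0,1): pos 5,14 vel 3,-3 -> gap=9, closing at 6/unit, collide at t=3/2
Pair (1,2): pos 14,15 vel -3,2 -> not approaching (rel speed -5 <= 0)
Pair (2,3): pos 15,18 vel 2,1 -> gap=3, closing at 1/unit, collide at t=3
Earliest collision: t=3/2 between 0 and 1

Answer: 3/2 0 1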